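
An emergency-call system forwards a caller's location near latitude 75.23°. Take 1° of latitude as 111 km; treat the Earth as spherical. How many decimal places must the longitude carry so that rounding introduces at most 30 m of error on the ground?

At 75.23° one degree of longitude covers 111000 × cos 75.23° ≈ 111000 × 0.2549 ≈ 28298.3 m.
Rounding to N decimal places gives at most 0.5 × 10⁻ᴺ degrees of error, i.e. 0.5 × 10⁻ᴺ × 28298.3 m.
Setting 14149.1 × 10⁻ᴺ ≤ 30 gives 10ᴺ ≥ 471.6, i.e. N ≥ 2.67.
N = 2 would give 141 m (too coarse); N = 3 gives 14.1 m ≤ 30 m.

3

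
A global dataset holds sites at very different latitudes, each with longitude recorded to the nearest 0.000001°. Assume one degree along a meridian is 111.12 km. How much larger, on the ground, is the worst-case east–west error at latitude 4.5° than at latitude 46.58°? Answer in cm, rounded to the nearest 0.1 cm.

1.7 cm

Rounding to 6 decimal places leaves the longitude within ±5e-07° of the true value.
Error at 4.5° = 5e-07° × 111120 × cos 4.5° ≈ 0.05556 × 0.9969 = 0.055389 m.
At 46.58°: 5e-07° × 111120 × cos 46.58° = 5e-07 × 111120 × 0.6873 ≈ 0.038189 m.
So the lower-latitude error exceeds the higher by 0.055389 − 0.038189 = 0.0172 m.
That is 0.0172001 m = 1.72 cm.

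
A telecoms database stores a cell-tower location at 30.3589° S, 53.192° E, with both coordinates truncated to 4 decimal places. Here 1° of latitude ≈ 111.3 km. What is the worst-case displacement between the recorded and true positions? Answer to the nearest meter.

15 meters

Truncating at 4 decimal places can drop up to a full unit in the last place, so each coordinate may be off by as much as 0.0001°.
Latitude error → 0.0001 × 111300 = 11.13 m along the meridian.
E–W at 30.3589°: 0.0001° × 111300 × cos 30.3589° = 0.0001 × 111300 × 0.8629 ≈ 9.60381 m.
Combining orthogonally: (11.13² + 9.60381²)^½ ≈ 14.7007 m.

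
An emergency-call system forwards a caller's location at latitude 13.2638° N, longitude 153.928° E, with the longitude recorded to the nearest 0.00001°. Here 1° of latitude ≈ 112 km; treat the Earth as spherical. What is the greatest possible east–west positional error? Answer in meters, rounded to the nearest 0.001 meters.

0.545 meters

Rounding to 5 decimal places leaves the longitude within ±5e-06° of the true value.
One degree of longitude at 13.2638° is 112000 × cos 13.2638° ≈ 112000 × 0.9733 = 109012 m.
So at most 5e-06° × 109012 ≈ 0.545061 m east–west.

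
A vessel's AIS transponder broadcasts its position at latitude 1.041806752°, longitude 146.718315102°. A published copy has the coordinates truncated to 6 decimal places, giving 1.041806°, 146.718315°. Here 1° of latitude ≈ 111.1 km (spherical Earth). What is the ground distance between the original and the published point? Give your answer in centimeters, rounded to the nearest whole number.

8 centimeters

Δlat = 1.041806752 − 1.041806 = +0.000000752°; Δlon = 146.718315102 − 146.718315 = +0.000000102°.
N–S: 0.000000752° × 111100 m/° = 0.0835472 m.
E–W at 1.04181°: 0.000000102° × 111100 × cos 1.04181° = 0.000000102 × 111100 × 0.9998 ≈ 0.0113303 m.
Distance: √(0.0835472² + 0.0113303²) ≈ 0.084312 m.
That is 0.084312 m = 8.4312 cm.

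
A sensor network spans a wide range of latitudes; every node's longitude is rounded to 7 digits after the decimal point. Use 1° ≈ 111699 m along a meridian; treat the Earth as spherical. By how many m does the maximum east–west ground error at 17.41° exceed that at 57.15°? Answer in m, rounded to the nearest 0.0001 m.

0.0023 m

Rounding to 7 decimal places leaves the longitude within ±5e-08° of the true value.
Error at 17.41° = 5e-08° × 111699 × cos 17.41° ≈ 0.0055849 × 0.9542 = 0.0053291 m.
At 57.15°: 5e-08° × 111699 × cos 57.15° = 5e-08 × 111699 × 0.5424 ≈ 0.0030295 m.
So the lower-latitude error exceeds the higher by 0.0053291 − 0.0030295 = 0.0022996 m.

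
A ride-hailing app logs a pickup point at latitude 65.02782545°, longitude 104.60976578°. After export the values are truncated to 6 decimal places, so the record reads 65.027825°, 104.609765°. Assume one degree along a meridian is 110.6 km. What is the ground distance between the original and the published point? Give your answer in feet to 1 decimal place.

Δlat = 65.02782545 − 65.027825 = +0.00000045°; Δlon = 104.60976578 − 104.609765 = +0.00000078°.
N–S: 0.00000045° × 110600 m/° = 0.04977 m.
East–west at this latitude: 0.00000078° × 110600 × cos 65.0278° ≈ 0.00000078 × 46692.9 = 0.0364205 m.
Distance: √(0.04977² + 0.0364205²) ≈ 0.0616725 m.
Converting: 0.0616725 m × 3.2808 ft/m ≈ 0.20234 ft.

0.2 feet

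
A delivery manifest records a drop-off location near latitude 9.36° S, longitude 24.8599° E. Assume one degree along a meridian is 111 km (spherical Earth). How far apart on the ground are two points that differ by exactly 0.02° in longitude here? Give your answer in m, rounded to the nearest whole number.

2190 m

One degree of longitude here spans 111000 × cos 9.36° = 111000 × 0.9867 ≈ 109522 m; 0.02° of that is 2190.44 m.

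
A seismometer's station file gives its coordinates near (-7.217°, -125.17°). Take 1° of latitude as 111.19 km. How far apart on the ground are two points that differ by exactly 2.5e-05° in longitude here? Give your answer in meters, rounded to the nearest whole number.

2.5e-05° of longitude at 7.217° is 2.5e-05 × 111190 × cos 7.217° ≈ 2.5e-05 × 110309 = 2.75773 m.

3 meters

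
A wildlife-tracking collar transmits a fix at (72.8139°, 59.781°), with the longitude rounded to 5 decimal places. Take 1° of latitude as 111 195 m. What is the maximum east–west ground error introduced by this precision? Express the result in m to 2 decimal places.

Rounding to 5 decimal places leaves the longitude within ±5e-06° of the true value.
At latitude 72.8139° a degree of longitude spans 111195 m × cos 72.8139° = 111195 × 0.2955 ≈ 32855.5 m.
East–west error: 5e-06° × 32855.5 m/° ≈ 0.164277 m.

0.16 m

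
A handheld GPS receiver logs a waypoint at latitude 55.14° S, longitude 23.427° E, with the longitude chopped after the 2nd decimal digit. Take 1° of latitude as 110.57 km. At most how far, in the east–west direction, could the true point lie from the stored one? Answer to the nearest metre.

Truncating at 2 decimal places can drop up to a full unit in the last place, so the longitude may be off by as much as 0.01°.
Parallels shrink by cos φ, so at 55.14° a degree of longitude is 110570 × 0.5716 ≈ 63198.8 m.
So at most 0.01° × 63198.8 ≈ 631.988 m east–west.

632 metres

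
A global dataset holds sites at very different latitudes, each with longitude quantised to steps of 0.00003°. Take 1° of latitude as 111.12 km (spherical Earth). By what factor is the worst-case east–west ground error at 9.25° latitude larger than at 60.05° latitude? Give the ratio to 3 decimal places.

1.977

With a 0.00003° grid the true value lies within half a step, ±0.00003°/2 = ±1.5e-05°, of the stored one.
Error at 9.25° = 1.5e-05° × 111120 × cos 9.25° ≈ 1.6668 × 0.9870 = 1.6451 m.
Error at 60.05° = 1.5e-05° × 111120 × cos 60.05° ≈ 1.6668 × 0.4992 = 0.83214 m.
Ratio: 1.6451 / 0.83214 = cos 9.25° / cos 60.05° ≈ 1.9770.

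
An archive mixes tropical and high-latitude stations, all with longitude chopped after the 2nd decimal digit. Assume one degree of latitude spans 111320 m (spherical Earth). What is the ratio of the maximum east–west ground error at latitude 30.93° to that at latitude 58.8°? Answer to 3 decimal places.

1.656

Truncating at 2 decimal places can drop up to a full unit in the last place, so the longitude may be off by as much as 0.01°.
At 30.93°: 0.01° × 111320 × cos 30.93° = 0.01 × 111320 × 0.8578 ≈ 954.9 m.
Error at 58.8° = 0.01° × 111320 × cos 58.8° ≈ 1113.2 × 0.5180 = 576.67 m.
Ratio: 954.9 / 576.67 = cos 30.93° / cos 58.8° ≈ 1.6559.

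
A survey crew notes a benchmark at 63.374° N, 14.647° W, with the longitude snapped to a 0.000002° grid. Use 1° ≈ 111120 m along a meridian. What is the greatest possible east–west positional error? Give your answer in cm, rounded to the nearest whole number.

5 cm

With a 0.000002° grid the true value lies within half a step, ±0.000002°/2 = ±1e-06°, of the stored one.
Parallels shrink by cos φ, so at 63.374° a degree of longitude is 111120 × 0.4482 ≈ 49800.1 m.
Maximum E–W displacement: 1e-06 × 49800.1 = 0.0498001 m.
That is 0.0498001 m = 4.98 cm.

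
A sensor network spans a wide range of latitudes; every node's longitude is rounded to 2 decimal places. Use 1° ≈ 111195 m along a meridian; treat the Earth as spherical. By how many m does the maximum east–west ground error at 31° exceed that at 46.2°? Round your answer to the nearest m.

92 m

Rounding to 2 decimal places leaves the longitude within ±0.005° of the true value.
Error at 31° = 0.005° × 111195 × cos 31° ≈ 555.98 × 0.8572 = 476.56 m.
Error at 46.2° = 0.005° × 111195 × cos 46.2° ≈ 555.98 × 0.6921 = 384.81 m.
Difference: 476.56 − 384.81 = 91.749 m.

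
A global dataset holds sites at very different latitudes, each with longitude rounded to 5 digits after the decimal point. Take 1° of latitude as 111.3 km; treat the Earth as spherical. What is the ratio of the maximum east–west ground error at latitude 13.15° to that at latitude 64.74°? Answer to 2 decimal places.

Rounding to 5 decimal places leaves the longitude within ±5e-06° of the true value.
At 13.15°: 5e-06° × 111300 × cos 13.15° = 5e-06 × 111300 × 0.9738 ≈ 0.54191 m.
Error at 64.74° = 5e-06° × 111300 × cos 64.74° ≈ 0.5565 × 0.4267 = 0.23747 m.
The ratio reduces to cos 13.15° / cos 64.74° = 0.9738/0.4267 ≈ 2.2820.

2.28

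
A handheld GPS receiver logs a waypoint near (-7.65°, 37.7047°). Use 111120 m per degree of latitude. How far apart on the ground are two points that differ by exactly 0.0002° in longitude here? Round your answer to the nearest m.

22 m

0.0002° of longitude at 7.65° is 0.0002 × 111120 × cos 7.65° ≈ 0.0002 × 110131 = 22.0262 m.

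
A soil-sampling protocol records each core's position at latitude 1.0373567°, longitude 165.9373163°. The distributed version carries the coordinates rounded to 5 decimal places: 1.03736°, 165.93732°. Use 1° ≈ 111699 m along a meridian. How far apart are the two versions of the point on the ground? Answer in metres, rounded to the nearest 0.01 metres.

The latitude changed by -0.0000033° and the longitude by -0.0000037°.
N–S: -0.0000033° × 111699 m/° = -0.368607 m.
E–W at 1.03736°: -0.0000037° × 111699 × cos 1.03736° = -0.0000037 × 111699 × 0.9998 ≈ -0.413219 m.
Hypotenuse of the two orthogonal shifts: √(0.368607² + 0.413219²) = 0.553733 m.

0.55 metres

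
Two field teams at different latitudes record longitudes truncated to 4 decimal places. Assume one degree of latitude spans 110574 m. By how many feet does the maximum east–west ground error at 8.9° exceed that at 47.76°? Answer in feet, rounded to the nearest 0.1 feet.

Truncating at 4 decimal places can drop up to a full unit in the last place, so the longitude may be off by as much as 0.0001°.
At 8.9°: 0.0001° × 110574 × cos 8.9° = 0.0001 × 110574 × 0.9880 ≈ 10.924 m.
At 47.76°: 0.0001° × 110574 × cos 47.76° = 0.0001 × 110574 × 0.6722 ≈ 7.4332 m.
Difference: 10.924 − 7.4332 = 3.4911 m.
Converting: 3.49107 m × 3.2808 ft/m ≈ 11.454 ft.

11.5 feet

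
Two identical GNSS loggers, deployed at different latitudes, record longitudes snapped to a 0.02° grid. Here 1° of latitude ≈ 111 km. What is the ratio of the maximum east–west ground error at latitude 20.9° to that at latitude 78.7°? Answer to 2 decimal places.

With a 0.02° grid the true value lies within half a step, ±0.02°/2 = ±0.01°, of the stored one.
At 20.9°: 0.01° × 111000 × cos 20.9° = 0.01 × 111000 × 0.9342 ≈ 1037 m.
At 78.7°: 0.01° × 111000 × cos 78.7° = 0.01 × 111000 × 0.1959 ≈ 217.5 m.
Ratio: 1037 / 217.5 = cos 20.9° / cos 78.7° ≈ 4.7677.

4.77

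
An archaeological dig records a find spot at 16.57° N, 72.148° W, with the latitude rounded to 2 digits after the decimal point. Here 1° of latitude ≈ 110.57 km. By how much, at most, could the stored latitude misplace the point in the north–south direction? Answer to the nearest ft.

1814 ft

Rounding to 2 decimal places leaves the latitude within ±0.005° of the true value.
North–south distance: 0.005° × 110570 m/° = 552.85 m.
Converting: 552.85 m × 3.2808 ft/m ≈ 1813.8 ft.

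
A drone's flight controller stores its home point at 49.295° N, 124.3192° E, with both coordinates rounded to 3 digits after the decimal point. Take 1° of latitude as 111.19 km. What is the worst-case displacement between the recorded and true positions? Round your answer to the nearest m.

Rounding to 3 decimal places leaves each coordinate within ±0.0005° of the true value.
N–S: 0.0005° × 111190 m/° = 55.595 m.
E–W at 49.295°: 0.0005° × 111190 × cos 49.295° = 0.0005 × 111190 × 0.6522 ≈ 36.2571 m.
The two errors are perpendicular, so the maximum displacement is √(55.595² + 36.2571²) ≈ 66.373 m.

66 m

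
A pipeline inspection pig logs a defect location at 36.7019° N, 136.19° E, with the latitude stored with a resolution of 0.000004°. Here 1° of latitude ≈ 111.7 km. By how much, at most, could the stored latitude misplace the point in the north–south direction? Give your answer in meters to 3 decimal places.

0.223 meters

With a 0.000004° grid the true value lies within half a step, ±0.000004°/2 = ±2e-06°, of the stored one.
So the N–S error is at most 2e-06 × 111700 = 0.2234 m.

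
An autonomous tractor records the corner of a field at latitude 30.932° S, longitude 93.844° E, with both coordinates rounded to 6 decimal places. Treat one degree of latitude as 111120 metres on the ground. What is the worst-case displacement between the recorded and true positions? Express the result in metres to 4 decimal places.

0.0732 metres

Rounding to 6 decimal places leaves each coordinate within ±5e-07° of the true value.
North–south component: 5e-07° × 111120 = 0.05556 m.
East–west component at 30.932°: 5e-07° × 111120 × cos 30.932° ≈ 5e-07 × 95316.3 ≈ 0.0476581 m.
Combining orthogonally: (0.05556² + 0.0476581²)^½ ≈ 0.0731998 m.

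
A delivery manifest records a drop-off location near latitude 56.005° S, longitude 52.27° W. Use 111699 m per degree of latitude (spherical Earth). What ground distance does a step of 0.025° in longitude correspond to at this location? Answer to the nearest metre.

0.025° of longitude at 56.005° is 0.025 × 111699 × cos 56.005° ≈ 0.025 × 62453.2 = 1561.33 m.

1561 metres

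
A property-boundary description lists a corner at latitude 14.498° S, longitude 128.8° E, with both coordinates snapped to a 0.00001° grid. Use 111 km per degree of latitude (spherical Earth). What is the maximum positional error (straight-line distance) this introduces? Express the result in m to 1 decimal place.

0.8 m

With a 0.00001° grid the true value lies within half a step, ±0.00001°/2 = ±5e-06°, of the stored one.
North–south component: 5e-06° × 111000 = 0.555 m.
Longitude error → 5e-06 × 111000 × cos 14.498° = 5e-06 × 111000 × 0.9682 ≈ 0.537327 m.
Combining orthogonally: (0.555² + 0.537327²)^½ ≈ 0.772493 m.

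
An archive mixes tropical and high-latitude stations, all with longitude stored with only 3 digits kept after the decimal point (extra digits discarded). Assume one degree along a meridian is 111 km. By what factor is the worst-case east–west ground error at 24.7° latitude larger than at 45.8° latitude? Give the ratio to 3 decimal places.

Truncating at 3 decimal places can drop up to a full unit in the last place, so the longitude may be off by as much as 0.001°.
At 24.7°: 0.001° × 111000 × cos 24.7° = 0.001 × 111000 × 0.9085 ≈ 100.84 m.
At 45.8°: 0.001° × 111000 × cos 45.8° = 0.001 × 111000 × 0.6972 ≈ 77.385 m.
Ratio: 100.84 / 77.385 = cos 24.7° / cos 45.8° ≈ 1.3031.

1.303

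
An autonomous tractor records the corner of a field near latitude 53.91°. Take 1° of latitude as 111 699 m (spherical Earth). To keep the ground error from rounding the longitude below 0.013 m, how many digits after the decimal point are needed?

7 decimal places

At 53.91° one degree of longitude covers 111699 × cos 53.91° ≈ 111699 × 0.5891 ≈ 65796.9 m.
With N decimal places the half-ulp bound is 0.5·10⁻ᴺ°, or 0.5·10⁻ᴺ × 65796.9 m on the ground.
Setting 32898.4 × 10⁻ᴺ ≤ 0.013 gives 10ᴺ ≥ 2.531e+06, i.e. N ≥ 6.40.
At 6 places the error can reach 0.0329 m, but 7 places keeps it to 0.00329 m.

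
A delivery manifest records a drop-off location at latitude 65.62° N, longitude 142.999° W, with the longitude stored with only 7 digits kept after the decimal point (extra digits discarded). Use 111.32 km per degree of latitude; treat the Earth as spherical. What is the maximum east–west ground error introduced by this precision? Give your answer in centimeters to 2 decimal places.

0.46 centimeters

Truncating at 7 decimal places can drop up to a full unit in the last place, so the longitude may be off by as much as 1e-07°.
One degree of longitude at 65.62° is 111320 × cos 65.62° ≈ 111320 × 0.4128 = 45951.4 m.
East–west error: 1e-07° × 45951.4 m/° ≈ 0.00459514 m.
That is 0.00459514 m = 0.45951 cm.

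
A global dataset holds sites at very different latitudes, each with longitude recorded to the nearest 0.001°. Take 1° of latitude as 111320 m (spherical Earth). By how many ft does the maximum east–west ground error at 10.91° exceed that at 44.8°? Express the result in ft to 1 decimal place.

Rounding to 3 decimal places leaves the longitude within ±0.0005° of the true value.
At 10.91°: 0.0005° × 111320 × cos 10.91° = 0.0005 × 111320 × 0.9819 ≈ 54.654 m.
At 44.8°: 0.0005° × 111320 × cos 44.8° = 0.0005 × 111320 × 0.7096 ≈ 39.495 m.
So the lower-latitude error exceeds the higher by 54.654 − 39.495 = 15.159 m.
In feet: 15.1593 m ÷ 0.3048 ≈ 49.735 ft.

49.7 ft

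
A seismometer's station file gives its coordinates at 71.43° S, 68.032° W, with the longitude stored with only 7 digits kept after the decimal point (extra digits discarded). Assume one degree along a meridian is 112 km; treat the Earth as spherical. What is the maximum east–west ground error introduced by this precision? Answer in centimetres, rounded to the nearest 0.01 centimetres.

0.36 centimetres

Truncating at 7 decimal places can drop up to a full unit in the last place, so the longitude may be off by as much as 1e-07°.
Parallels shrink by cos φ, so at 71.43° a degree of longitude is 112000 × 0.3185 ≈ 35667.9 m.
Maximum E–W displacement: 1e-07 × 35667.9 = 0.00356679 m.
That is 0.00356679 m = 0.35668 cm.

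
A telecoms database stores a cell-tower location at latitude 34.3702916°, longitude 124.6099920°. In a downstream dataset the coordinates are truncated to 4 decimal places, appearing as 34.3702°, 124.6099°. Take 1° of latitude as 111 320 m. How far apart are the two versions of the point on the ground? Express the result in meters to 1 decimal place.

13.2 meters

Δlat = 34.3702916 − 34.3702 = +0.0000916°; Δlon = 124.6099920 − 124.6099 = +0.0000920°.
North–south shift: 0.0000916 × 111320 = 10.1969 m.
East–west at this latitude: 0.0000920° × 111320 × cos 34.3702° ≈ 0.0000920 × 91884.3 = 8.45336 m.
Combined displacement = (10.1969² + 8.45336²)^½ ≈ 13.2452 m.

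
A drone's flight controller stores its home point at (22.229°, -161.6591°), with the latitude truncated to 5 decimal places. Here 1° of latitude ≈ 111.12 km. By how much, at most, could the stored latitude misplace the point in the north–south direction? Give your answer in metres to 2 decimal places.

Truncating at 5 decimal places can drop up to a full unit in the last place, so the latitude may be off by as much as 1e-05°.
Along the meridian that is 1e-05° × 111120 m/° = 1.1112 m.

1.11 metres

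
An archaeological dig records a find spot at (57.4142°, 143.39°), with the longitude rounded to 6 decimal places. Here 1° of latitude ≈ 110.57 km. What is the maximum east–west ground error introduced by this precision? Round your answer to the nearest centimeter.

Rounding to 6 decimal places leaves the longitude within ±5e-07° of the true value.
Parallels shrink by cos φ, so at 57.4142° a degree of longitude is 110570 × 0.5386 ≈ 59548.8 m.
Maximum E–W displacement: 5e-07 × 59548.8 = 0.0297744 m.
That is 0.0297744 m = 2.9774 cm.

3 centimeters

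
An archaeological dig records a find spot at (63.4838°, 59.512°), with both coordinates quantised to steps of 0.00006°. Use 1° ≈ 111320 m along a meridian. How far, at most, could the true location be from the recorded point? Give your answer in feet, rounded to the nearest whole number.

With a 0.00006° grid the true value lies within half a step, ±0.00006°/2 = ±3e-05°, of the stored one.
N–S: 3e-05° × 111320 m/° = 3.3396 m.
Longitude error → 3e-05 × 111320 × cos 63.4838° = 3e-05 × 111320 × 0.4465 ≈ 1.49097 m.
Worst case both components are at the extreme and orthogonal: √(3.3396² + 1.49097²) ≈ 3.65731 m.
In feet: 3.65731 m ÷ 0.3048 ≈ 11.999 ft.

12 feet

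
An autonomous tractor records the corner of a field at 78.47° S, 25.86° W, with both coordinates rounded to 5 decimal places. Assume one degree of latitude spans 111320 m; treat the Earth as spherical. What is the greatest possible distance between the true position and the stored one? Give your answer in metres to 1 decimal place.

Rounding to 5 decimal places leaves each coordinate within ±5e-06° of the true value.
North–south component: 5e-06° × 111320 = 0.5566 m.
East–west component at 78.47°: 5e-06° × 111320 × cos 78.47° ≈ 5e-06 × 22250.8 ≈ 0.111254 m.
Worst case both components are at the extreme and orthogonal: √(0.5566² + 0.111254²) ≈ 0.56761 m.

0.6 metres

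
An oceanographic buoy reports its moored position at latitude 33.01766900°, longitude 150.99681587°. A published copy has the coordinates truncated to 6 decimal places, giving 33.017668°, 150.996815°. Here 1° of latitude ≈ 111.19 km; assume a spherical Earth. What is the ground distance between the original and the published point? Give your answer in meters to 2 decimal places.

Δlat = 33.01766900 − 33.017668 = +0.00000100°; Δlon = 150.99681587 − 150.996815 = +0.00000087°.
N–S: 0.00000100° × 111190 m/° = 0.11119 m.
East–west at this latitude: 0.00000087° × 111190 × cos 33.0177° ≈ 0.00000087 × 93233.1 = 0.0811128 m.
Combined displacement = (0.11119² + 0.0811128²)^½ ≈ 0.137632 m.

0.14 meters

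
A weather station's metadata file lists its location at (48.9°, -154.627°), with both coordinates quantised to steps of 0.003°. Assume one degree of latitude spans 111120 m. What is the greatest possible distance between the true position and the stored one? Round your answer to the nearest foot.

654 feet

With a 0.003° grid the true value lies within half a step, ±0.003°/2 = ±0.0015°, of the stored one.
N–S: 0.0015° × 111120 m/° = 166.68 m.
E–W at 48.9°: 0.0015° × 111120 × cos 48.9° = 0.0015 × 111120 × 0.6574 ≈ 109.571 m.
The two errors are perpendicular, so the maximum displacement is √(166.68² + 109.571²) ≈ 199.47 m.
Converting: 199.47 m × 3.2808 ft/m ≈ 654.43 ft.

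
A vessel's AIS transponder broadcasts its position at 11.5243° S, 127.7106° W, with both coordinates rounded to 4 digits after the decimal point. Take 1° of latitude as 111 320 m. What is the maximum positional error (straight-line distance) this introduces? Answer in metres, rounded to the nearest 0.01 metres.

Rounding to 4 decimal places leaves each coordinate within ±5e-05° of the true value.
N–S: 5e-05° × 111320 m/° = 5.566 m.
Longitude error → 5e-05 × 111320 × cos 11.5243° = 5e-05 × 111320 × 0.9798 ≈ 5.45379 m.
Combining orthogonally: (5.566² + 5.45379²)^½ ≈ 7.79257 m.

7.79 metres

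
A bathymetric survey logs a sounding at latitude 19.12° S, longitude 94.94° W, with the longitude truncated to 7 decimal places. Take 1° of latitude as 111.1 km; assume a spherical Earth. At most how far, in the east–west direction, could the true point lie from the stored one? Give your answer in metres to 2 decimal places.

0.01 metres

Truncating at 7 decimal places can drop up to a full unit in the last place, so the longitude may be off by as much as 1e-07°.
Parallels shrink by cos φ, so at 19.12° a degree of longitude is 111100 × 0.9448 ≈ 104971 m.
Maximum E–W displacement: 1e-07 × 104971 = 0.0104971 m.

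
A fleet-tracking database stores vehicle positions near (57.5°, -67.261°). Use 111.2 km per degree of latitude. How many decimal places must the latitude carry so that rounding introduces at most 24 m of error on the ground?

4 decimal places

One degree of latitude covers 111200 m.
N decimal places → at most half a unit in the last place, 0.5 × 10⁻ᴺ° = 111200/2 × 10⁻ᴺ m.
Setting 55600 × 10⁻ᴺ ≤ 24 gives 10ᴺ ≥ 2317, i.e. N ≥ 3.36.
N = 3 would give 55.6 m (too coarse); N = 4 gives 5.56 m ≤ 24 m.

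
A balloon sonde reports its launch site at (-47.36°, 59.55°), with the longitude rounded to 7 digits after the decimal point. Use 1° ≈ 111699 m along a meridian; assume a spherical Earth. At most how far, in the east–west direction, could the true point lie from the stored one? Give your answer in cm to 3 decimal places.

Rounding to 7 decimal places leaves the longitude within ±5e-08° of the true value.
One degree of longitude at 47.36° is 111699 × cos 47.36° ≈ 111699 × 0.6774 = 75663.8 m.
So at most 5e-08° × 75663.8 ≈ 0.00378319 m east–west.
That is 0.00378319 m = 0.37832 cm.

0.378 cm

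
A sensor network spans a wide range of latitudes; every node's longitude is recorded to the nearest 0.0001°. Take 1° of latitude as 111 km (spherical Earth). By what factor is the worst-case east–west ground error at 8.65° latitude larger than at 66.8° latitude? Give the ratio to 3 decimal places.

2.510

Rounding to 4 decimal places leaves the longitude within ±5e-05° of the true value.
Error at 8.65° = 5e-05° × 111000 × cos 8.65° ≈ 5.55 × 0.9886 = 5.4869 m.
Error at 66.8° = 5e-05° × 111000 × cos 66.8° ≈ 5.55 × 0.3939 = 2.1864 m.
Ratio: 5.4869 / 2.1864 = cos 8.65° / cos 66.8° ≈ 2.5096.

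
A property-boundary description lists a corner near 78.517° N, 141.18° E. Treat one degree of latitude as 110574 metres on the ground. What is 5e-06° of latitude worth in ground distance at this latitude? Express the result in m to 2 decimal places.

0.55 m

5e-06° × 110574 m/° = 0.55287 m.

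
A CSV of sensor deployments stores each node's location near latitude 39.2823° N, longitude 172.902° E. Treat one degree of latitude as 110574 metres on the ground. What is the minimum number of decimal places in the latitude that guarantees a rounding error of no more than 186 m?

3

One degree of latitude covers 110574 m.
N decimal places → at most half a unit in the last place, 0.5 × 10⁻ᴺ° = 110574/2 × 10⁻ᴺ m.
Need 0.5 × 110574 × 10⁻ᴺ ≤ 186 → 10⁻ᴺ ≤ 3.364e-03, so N ≥ 2.47.
At 2 places the error can reach 553 m, but 3 places keeps it to 55.3 m.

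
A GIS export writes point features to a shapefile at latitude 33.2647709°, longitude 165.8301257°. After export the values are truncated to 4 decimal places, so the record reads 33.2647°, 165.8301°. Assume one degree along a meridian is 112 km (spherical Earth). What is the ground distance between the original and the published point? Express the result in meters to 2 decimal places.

8.30 meters

Δlat = 33.2647709 − 33.2647 = +0.0000709°; Δlon = 165.8301257 − 165.8301 = +0.0000257°.
North–south shift: 0.0000709 × 112000 = 7.9408 m.
E–W at 33.2647°: 0.0000257° × 112000 × cos 33.2647° = 0.0000257 × 112000 × 0.8361 ≈ 2.40676 m.
Distance: √(7.9408² + 2.40676²) ≈ 8.29752 m.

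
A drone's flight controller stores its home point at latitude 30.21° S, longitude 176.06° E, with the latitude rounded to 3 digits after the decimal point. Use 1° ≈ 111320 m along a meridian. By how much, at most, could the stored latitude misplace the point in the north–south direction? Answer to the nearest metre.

56 metres

Rounding to 3 decimal places leaves the latitude within ±0.0005° of the true value.
North–south distance: 0.0005° × 111320 m/° = 55.66 m.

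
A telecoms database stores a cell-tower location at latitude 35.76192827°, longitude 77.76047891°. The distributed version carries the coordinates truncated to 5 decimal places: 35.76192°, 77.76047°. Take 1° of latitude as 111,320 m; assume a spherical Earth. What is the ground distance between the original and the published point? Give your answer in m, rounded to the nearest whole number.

1 m

The latitude changed by +0.00000827° and the longitude by +0.00000891°.
N–S: 0.00000827° × 111320 m/° = 0.920616 m.
East–west at this latitude: 0.00000891° × 111320 × cos 35.7619° ≈ 0.00000891 × 90330.9 = 0.804848 m.
Distance: √(0.920616² + 0.804848²) ≈ 1.22283 m.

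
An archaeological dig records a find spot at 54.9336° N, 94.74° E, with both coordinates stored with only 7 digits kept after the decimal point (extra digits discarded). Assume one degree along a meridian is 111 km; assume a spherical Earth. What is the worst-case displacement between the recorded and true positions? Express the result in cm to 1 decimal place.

Truncating at 7 decimal places can drop up to a full unit in the last place, so each coordinate may be off by as much as 1e-07°.
N–S: 1e-07° × 111000 m/° = 0.0111 m.
E–W at 54.9336°: 1e-07° × 111000 × cos 54.9336° = 1e-07 × 111000 × 0.5745 ≈ 0.00637723 m.
The two errors are perpendicular, so the maximum displacement is √(0.0111² + 0.00637723²) ≈ 0.0128015 m.
That is 0.0128015 m = 1.2802 cm.

1.3 cm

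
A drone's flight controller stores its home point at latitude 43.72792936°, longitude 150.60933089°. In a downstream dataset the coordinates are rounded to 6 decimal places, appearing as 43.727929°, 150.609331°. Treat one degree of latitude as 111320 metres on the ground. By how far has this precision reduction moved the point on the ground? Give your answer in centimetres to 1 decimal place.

The latitude changed by +0.00000036° and the longitude by -0.00000011°.
N–S: 0.00000036° × 111320 m/° = 0.0400752 m.
East–west at this latitude: -0.00000011° × 111320 × cos 43.7279° ≈ -0.00000011 × 80443.2 = -0.00884875 m.
Distance: √(0.0400752² + 0.00884875²) ≈ 0.0410405 m.
That is 0.0410405 m = 4.104 cm.

4.1 centimetres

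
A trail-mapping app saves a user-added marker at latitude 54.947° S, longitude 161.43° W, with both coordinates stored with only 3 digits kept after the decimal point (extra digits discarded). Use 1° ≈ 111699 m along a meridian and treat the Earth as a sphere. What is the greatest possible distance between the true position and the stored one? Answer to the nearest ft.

Truncating at 3 decimal places can drop up to a full unit in the last place, so each coordinate may be off by as much as 0.001°.
N–S: 0.001° × 111699 m/° = 111.699 m.
East–west component at 54.947°: 0.001° × 111699 × cos 54.947° ≈ 0.001 × 64152.5 ≈ 64.1525 m.
The two errors are perpendicular, so the maximum displacement is √(111.699² + 64.1525²) ≈ 128.811 m.
Converting: 128.811 m × 3.2808 ft/m ≈ 422.61 ft.

423 ft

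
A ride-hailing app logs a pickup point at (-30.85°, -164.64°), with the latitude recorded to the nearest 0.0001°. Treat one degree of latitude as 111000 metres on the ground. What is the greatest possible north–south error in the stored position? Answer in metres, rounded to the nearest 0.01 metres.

5.55 metres

Rounding to 4 decimal places leaves the latitude within ±5e-05° of the true value.
Along the meridian that is 5e-05° × 111000 m/° = 5.55 m.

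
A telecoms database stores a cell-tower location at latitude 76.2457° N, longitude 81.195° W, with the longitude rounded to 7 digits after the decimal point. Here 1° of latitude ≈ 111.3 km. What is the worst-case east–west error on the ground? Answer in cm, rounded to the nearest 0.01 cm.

0.13 cm

Rounding to 7 decimal places leaves the longitude within ±5e-08° of the true value.
Parallels shrink by cos φ, so at 76.2457° a degree of longitude is 111300 × 0.2378 ≈ 26462.6 m.
East–west error: 5e-08° × 26462.6 m/° ≈ 0.00132313 m.
That is 0.00132313 m = 0.13231 cm.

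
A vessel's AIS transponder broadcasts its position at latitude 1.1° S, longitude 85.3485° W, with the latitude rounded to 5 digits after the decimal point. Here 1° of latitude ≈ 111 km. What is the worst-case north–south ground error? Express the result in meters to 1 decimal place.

0.6 meters

Rounding to 5 decimal places leaves the latitude within ±5e-06° of the true value.
Along the meridian that is 5e-06° × 111000 m/° = 0.555 m.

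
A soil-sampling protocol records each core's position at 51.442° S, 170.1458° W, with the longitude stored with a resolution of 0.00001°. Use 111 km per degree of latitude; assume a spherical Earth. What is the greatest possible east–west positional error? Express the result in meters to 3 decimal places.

0.346 meters

With a 0.00001° grid the true value lies within half a step, ±0.00001°/2 = ±5e-06°, of the stored one.
One degree of longitude at 51.442° is 111000 × cos 51.442° ≈ 111000 × 0.6233 = 69187 m.
Maximum E–W displacement: 5e-06 × 69187 = 0.345935 m.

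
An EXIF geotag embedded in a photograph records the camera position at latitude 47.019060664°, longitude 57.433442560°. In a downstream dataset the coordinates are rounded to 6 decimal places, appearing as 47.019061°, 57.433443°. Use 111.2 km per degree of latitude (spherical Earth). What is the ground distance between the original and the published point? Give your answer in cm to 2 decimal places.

Δlat = 47.019060664 − 47.019061 = -0.000000336°; Δlon = 57.433442560 − 57.433443 = -0.000000440°.
N–S: -0.000000336° × 111200 m/° = -0.0373632 m.
East–west at this latitude: -0.000000440° × 111200 × cos 47.0191° ≈ -0.000000440 × 75811.2 = -0.0333569 m.
Hypotenuse of the two orthogonal shifts: √(0.0373632² + 0.0333569²) = 0.0500868 m.
That is 0.0500868 m = 5.0087 cm.

5.01 cm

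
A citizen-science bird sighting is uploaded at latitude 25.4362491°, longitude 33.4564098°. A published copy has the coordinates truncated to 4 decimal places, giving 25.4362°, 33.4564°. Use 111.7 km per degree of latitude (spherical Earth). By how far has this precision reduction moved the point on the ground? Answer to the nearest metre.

6 metres

Δlat = 25.4362491 − 25.4362 = +0.0000491°; Δlon = 33.4564098 − 33.4564 = +0.0000098°.
North–south shift: 0.0000491 × 111700 = 5.48447 m.
East–west at this latitude: 0.0000098° × 111700 × cos 25.4362° ≈ 0.0000098 × 100872 = 0.988548 m.
Hypotenuse of the two orthogonal shifts: √(5.48447² + 0.988548²) = 5.57285 m.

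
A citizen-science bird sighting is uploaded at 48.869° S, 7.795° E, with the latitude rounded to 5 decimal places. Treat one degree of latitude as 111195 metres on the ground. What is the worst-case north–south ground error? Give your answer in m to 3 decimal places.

Rounding to 5 decimal places leaves the latitude within ±5e-06° of the true value.
North–south distance: 5e-06° × 111195 m/° = 0.555975 m.

0.556 m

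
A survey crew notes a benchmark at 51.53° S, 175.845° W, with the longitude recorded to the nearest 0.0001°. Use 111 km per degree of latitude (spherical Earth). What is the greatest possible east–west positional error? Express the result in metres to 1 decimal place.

3.5 metres

Rounding to 4 decimal places leaves the longitude within ±5e-05° of the true value.
One degree of longitude at 51.53° is 111000 × cos 51.53° ≈ 111000 × 0.6221 = 69053.6 m.
East–west error: 5e-05° × 69053.6 m/° ≈ 3.45268 m.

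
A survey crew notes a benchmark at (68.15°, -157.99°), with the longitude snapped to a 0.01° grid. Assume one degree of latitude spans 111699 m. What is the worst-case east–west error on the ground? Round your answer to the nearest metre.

With a 0.01° grid the true value lies within half a step, ±0.01°/2 = ±0.005°, of the stored one.
Parallels shrink by cos φ, so at 68.15° a degree of longitude is 111699 × 0.3722 ≈ 41571.9 m.
East–west error: 0.005° × 41571.9 m/° ≈ 207.86 m.

208 metres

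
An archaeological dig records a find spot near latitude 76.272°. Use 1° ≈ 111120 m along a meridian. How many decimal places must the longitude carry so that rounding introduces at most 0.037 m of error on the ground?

6

At 76.272° one degree of longitude covers 111120 × cos 76.272° ≈ 111120 × 0.2373 ≈ 26370.2 m.
Rounding to N decimal places gives at most 0.5 × 10⁻ᴺ degrees of error, i.e. 0.5 × 10⁻ᴺ × 26370.2 m.
Need 0.5 × 26370.2 × 10⁻ᴺ ≤ 0.037 → 10⁻ᴺ ≤ 2.806e-06, so N ≥ 5.55.
At 5 places the error can reach 0.132 m, but 6 places keeps it to 0.0132 m.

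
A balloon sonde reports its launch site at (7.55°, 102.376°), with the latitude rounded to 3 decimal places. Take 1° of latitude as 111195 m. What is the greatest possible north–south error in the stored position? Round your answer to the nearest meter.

Rounding to 3 decimal places leaves the latitude within ±0.0005° of the true value.
North–south distance: 0.0005° × 111195 m/° = 55.5975 m.

56 meters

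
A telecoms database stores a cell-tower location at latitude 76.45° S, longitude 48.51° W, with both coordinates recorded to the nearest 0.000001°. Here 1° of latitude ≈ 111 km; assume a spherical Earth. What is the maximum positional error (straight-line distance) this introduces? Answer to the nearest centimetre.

Rounding to 6 decimal places leaves each coordinate within ±5e-07° of the true value.
N–S: 5e-07° × 111000 m/° = 0.0555 m.
Longitude error → 5e-07 × 111000 × cos 76.45° = 5e-07 × 111000 × 0.2343 ≈ 0.0130033 m.
Combining orthogonally: (0.0555² + 0.0130033²)^½ ≈ 0.0570029 m.
That is 0.0570029 m = 5.7003 cm.

6 centimetres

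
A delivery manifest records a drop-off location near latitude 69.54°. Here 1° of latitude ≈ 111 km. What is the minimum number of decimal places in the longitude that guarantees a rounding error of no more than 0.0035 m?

At 69.54° one degree of longitude covers 111000 × cos 69.54° ≈ 111000 × 0.3496 ≈ 38800.4 m.
Rounding to N decimal places gives at most 0.5 × 10⁻ᴺ degrees of error, i.e. 0.5 × 10⁻ᴺ × 38800.4 m.
Setting 19400.2 × 10⁻ᴺ ≤ 0.0035 gives 10ᴺ ≥ 5.543e+06, i.e. N ≥ 6.74.
N = 6 would give 0.0194 m (too coarse); N = 7 gives 0.00194 m ≤ 0.0035 m.

7 decimal places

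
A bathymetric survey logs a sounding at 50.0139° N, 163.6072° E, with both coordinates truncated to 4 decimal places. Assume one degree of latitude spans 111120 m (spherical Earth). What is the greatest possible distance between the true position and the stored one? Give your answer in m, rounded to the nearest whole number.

Truncating at 4 decimal places can drop up to a full unit in the last place, so each coordinate may be off by as much as 0.0001°.
Latitude error → 0.0001 × 111120 = 11.112 m along the meridian.
Longitude error → 0.0001 × 111120 × cos 50.0139° = 0.0001 × 111120 × 0.6426 ≈ 7.14059 m.
Combining orthogonally: (11.112² + 7.14059²)^½ ≈ 13.2085 m.

13 m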